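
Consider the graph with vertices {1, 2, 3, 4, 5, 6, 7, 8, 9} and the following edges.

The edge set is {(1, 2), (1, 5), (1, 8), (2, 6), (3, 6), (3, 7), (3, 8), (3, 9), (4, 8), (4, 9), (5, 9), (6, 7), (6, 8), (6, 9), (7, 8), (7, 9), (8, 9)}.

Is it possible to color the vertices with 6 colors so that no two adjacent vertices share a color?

Yes

The chromatic number is 5. 3, 6, 7, 8, 9 form a clique, so at least 5 colors are needed.
A valid assignment using 5 colors: 1=blue, 2=red, 3=purple, 4=green, 5=red, 6=green, 7=yellow, 8=red, 9=blue.
Since 6 ≥ 5, a proper 6-coloring certainly exists.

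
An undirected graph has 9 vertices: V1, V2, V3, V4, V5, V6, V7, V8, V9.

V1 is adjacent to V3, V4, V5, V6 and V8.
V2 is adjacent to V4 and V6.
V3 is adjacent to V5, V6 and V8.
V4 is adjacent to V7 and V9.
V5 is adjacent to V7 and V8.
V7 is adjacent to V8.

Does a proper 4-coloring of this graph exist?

Yes

The chromatic number is 4. V1, V3, V5, V8 are mutually adjacent (a clique of size 4), so at least 4 colors are needed.
4 colors suffice: color 1 → {V1, V2, V7, V9}; color 2 → {V4, V5, V6}; color 3 → {V8}; color 4 → {V3}.
That is already a proper 4-coloring.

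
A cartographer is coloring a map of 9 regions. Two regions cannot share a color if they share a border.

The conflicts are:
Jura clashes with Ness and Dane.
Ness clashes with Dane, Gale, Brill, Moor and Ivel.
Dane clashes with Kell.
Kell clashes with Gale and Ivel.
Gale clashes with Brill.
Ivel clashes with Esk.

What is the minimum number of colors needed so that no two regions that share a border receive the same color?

3

Jura, Ness, Dane all conflict with each other, so at least 3 colors are needed.
3 colors suffice: color 1 → {Ness, Kell, Esk}; color 2 → {Dane, Gale, Moor, Ivel}; color 3 → {Jura, Brill}. Each listed conflict is separated.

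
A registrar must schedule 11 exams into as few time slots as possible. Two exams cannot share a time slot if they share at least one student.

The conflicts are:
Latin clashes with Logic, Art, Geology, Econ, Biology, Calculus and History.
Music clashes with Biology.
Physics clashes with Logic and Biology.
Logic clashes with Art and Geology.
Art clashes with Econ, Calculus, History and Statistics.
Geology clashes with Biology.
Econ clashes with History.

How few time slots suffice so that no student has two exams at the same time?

4

Latin, Art, Econ, History pairwise conflict, so at least 4 time slots are needed.
4 time slots suffice: time slot 1 → {Latin, Music, Physics, Statistics}; time slot 2 → {Art, Biology}; time slot 3 → {Logic, Econ, Calculus}; time slot 4 → {Geology, History}. No two conflicting exams share a time slot.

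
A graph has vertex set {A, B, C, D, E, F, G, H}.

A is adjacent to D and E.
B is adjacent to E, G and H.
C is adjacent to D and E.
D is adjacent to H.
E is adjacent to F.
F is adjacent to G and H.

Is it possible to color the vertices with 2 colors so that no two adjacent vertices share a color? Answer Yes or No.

The cycle A-E-F-H-D-A has odd length 5, so it cannot be 2-colored; at least 3 colors are needed.
So 2 colors are not enough.

No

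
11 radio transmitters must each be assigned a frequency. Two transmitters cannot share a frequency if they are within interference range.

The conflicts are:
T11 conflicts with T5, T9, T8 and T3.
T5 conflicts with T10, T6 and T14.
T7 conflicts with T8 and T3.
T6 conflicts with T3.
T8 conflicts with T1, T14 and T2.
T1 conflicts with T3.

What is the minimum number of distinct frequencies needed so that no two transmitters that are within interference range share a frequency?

T5 and T6 conflict, so at least 2 frequencies are needed.
2 frequencies suffice: frequency 1 → {T5, T9, T8, T3}; frequency 2 → {T11, T10, T7, T6, T1, T14, T2}. Every pair that conflicts lands in different frequencies.

2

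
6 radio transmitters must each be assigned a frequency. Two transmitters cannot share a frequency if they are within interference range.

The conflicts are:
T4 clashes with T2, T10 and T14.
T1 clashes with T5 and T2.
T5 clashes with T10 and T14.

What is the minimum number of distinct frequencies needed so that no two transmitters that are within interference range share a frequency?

3

The cycle T5-T14-T4-T2-T1-T5 has odd length 5, so it cannot be 2-colored; at least 3 frequencies are needed.
3 frequencies suffice: T4=1, T1=2, T5=1, T2=3, T10=2, T14=2. No two conflicting transmitters share a frequency.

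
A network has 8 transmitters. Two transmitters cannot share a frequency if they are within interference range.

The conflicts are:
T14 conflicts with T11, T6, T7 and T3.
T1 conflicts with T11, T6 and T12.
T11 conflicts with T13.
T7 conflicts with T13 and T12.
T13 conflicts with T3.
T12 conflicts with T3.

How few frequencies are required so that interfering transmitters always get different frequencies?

3

The cycle T13-T3-T12-T1-T11-T13 has odd length 5, so it cannot be 2-colored; at least 3 frequencies are needed.
A valid assignment using 3 frequencies: T14=1, T1=3, T11=2, T6=2, T7=2, T13=1, T12=1, T3=2. Every pair that conflicts lands in different frequencies.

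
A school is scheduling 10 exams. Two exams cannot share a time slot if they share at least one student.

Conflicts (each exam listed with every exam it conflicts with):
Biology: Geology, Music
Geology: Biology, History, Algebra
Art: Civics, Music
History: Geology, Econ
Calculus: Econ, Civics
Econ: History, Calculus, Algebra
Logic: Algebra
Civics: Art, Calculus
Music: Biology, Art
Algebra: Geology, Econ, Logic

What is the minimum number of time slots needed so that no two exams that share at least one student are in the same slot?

2

Biology and Music conflict, so at least 2 time slots are needed.
A valid assignment using 2 time slots: Biology=2, Geology=1, Art=2, History=2, Calculus=2, Econ=1, Logic=1, Civics=1, Music=1, Algebra=2. Every pair that conflicts lands in different time slots.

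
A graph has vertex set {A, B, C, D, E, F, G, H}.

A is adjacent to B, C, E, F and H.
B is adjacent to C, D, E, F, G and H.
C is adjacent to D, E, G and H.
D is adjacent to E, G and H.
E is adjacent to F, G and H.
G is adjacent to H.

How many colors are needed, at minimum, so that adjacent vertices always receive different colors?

6

B, C, D, E, G, H are pairwise adjacent (a clique of size 6), so at least 6 colors are needed.
6 colors suffice: color 1 → {B}; color 2 → {E}; color 3 → {C, F}; color 4 → {H}; color 5 → {A, D}; color 6 → {G}. No two adjacent vertices share a color.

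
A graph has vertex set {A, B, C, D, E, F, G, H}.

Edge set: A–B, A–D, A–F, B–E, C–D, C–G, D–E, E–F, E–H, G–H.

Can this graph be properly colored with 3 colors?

The chromatic number is 3. The cycle G-H-E-D-C-G has odd length 5, so it cannot be 2-colored; at least 3 colors are needed.
3 colors suffice: color 1 → {A, E, G}; color 2 → {B, D, F, H}; color 3 → {C}.
That is already a proper 3-coloring.

Yes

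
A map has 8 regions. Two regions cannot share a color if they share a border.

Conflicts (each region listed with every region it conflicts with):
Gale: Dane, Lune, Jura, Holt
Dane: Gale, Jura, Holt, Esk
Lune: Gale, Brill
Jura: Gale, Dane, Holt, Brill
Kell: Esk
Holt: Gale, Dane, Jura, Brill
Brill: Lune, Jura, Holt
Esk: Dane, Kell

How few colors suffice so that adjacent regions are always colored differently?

Gale, Dane, Jura, Holt are mutually in conflict, so at least 4 colors are needed.
One proper 4-coloring: Gale=2, Dane=4, Lune=1, Jura=3, Kell=2, Holt=1, Brill=2, Esk=1. Every pair that conflicts lands in different colors.

4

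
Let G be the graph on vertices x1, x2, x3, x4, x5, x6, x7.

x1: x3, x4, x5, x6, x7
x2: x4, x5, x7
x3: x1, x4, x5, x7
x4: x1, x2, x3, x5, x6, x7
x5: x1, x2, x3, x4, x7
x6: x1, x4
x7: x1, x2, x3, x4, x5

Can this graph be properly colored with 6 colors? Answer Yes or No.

The chromatic number is 5. x1, x3, x4, x5, x7 form a clique, so at least 5 colors are needed.
A valid assignment using 5 colors: x1=3, x2=3, x3=5, x4=1, x5=2, x6=2, x7=4.
Since 6 ≥ 5, a proper 6-coloring certainly exists.

Yes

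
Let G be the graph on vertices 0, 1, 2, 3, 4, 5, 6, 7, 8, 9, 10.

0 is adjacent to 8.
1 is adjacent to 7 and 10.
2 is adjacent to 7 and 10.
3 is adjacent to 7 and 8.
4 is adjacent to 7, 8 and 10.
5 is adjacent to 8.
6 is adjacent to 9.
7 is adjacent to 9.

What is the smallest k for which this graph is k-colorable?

2

5 and 8 are adjacent, so at least 2 colors are needed.
One proper 2-coloring: 0=blue, 1=blue, 2=blue, 3=blue, 4=blue, 5=blue, 6=red, 7=red, 8=red, 9=blue, 10=red. No two adjacent vertices share a color.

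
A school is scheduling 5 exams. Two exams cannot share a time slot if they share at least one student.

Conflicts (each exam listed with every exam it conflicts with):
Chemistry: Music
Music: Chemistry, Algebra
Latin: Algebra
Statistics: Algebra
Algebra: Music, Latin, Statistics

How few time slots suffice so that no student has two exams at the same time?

Statistics and Algebra conflict, so at least 2 time slots are needed.
2 time slots suffice: time slot 1 → {Chemistry, Algebra}; time slot 2 → {Music, Latin, Statistics}. Every pair that conflicts lands in different time slots.

2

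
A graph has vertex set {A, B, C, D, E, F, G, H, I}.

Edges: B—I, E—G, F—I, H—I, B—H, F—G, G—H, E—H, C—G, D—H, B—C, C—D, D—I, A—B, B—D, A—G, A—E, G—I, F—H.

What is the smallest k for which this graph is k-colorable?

B, D, H, I are mutually adjacent (a clique of size 4), so at least 4 colors are needed.
4 colors suffice: A=red, B=blue, C=red, D=yellow, E=green, F=yellow, G=blue, H=red, I=green. No two adjacent vertices share a color.

4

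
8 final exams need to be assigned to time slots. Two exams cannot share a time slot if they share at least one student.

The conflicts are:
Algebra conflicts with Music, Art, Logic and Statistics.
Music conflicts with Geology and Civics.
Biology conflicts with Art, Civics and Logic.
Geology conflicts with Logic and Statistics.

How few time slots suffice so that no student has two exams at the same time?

3

The cycle Music-Geology-Logic-Biology-Civics-Music has odd length 5, so it cannot be 2-colored; at least 3 time slots are needed.
3 time slots suffice: time slot 1 → {Algebra, Biology, Geology}; time slot 2 → {Music, Art, Logic, Statistics}; time slot 3 → {Civics}. Every pair that conflicts lands in different time slots.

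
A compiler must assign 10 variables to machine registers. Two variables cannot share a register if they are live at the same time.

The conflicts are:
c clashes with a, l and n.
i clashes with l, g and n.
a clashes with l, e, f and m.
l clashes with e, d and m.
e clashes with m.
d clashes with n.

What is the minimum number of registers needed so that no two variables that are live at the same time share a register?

4

a, l, e, m are mutually in conflict, so at least 4 registers are needed.
Using 4 registers: c=3, i=2, a=2, l=1, e=4, f=1, d=2, g=1, n=1, m=3. Each listed conflict is separated.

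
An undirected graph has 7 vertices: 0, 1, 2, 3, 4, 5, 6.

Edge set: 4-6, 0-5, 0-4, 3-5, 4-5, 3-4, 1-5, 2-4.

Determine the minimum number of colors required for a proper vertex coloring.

3

0, 4, 5 are pairwise adjacent, so at least 3 colors are needed.
A valid assignment using 3 colors: 0=green, 1=red, 2=blue, 3=green, 4=red, 5=blue, 6=blue. No two adjacent vertices share a color.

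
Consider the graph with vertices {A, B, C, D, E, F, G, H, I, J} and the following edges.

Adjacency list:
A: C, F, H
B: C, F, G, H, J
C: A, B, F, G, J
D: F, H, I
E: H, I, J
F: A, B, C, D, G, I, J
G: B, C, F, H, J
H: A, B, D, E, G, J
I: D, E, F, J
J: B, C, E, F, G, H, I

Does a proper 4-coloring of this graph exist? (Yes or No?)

B, C, F, G, J are mutually adjacent (a clique of size 5), so at least 5 colors are needed.
So 4 colors are not enough.

No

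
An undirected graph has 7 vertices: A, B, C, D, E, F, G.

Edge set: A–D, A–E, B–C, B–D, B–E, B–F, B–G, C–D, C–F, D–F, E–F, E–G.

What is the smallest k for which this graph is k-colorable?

4

B, C, D, F form a clique, so at least 4 colors are needed.
4 colors suffice: A=1, B=1, C=4, D=3, E=3, F=2, G=2. Every edge joins two different colors.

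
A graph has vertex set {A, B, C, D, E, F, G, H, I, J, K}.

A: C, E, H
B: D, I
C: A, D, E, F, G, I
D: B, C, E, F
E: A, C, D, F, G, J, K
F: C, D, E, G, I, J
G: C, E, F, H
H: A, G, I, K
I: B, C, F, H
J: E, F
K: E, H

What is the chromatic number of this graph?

4

C, E, F, G form a clique, so at least 4 colors are needed.
4 colors suffice: color red → {B, E, H}; color blue → {A, F, K}; color green → {C, J}; color yellow → {D, G, I}. Every edge joins two different colors.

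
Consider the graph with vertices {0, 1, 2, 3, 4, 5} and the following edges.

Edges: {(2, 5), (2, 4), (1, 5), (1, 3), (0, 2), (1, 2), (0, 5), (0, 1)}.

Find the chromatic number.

4

0, 1, 2, 5 form a clique, so at least 4 colors are needed.
4 colors suffice: color a → {1, 4}; color b → {2, 3}; color c → {5}; color d → {0}. Every edge joins two different colors.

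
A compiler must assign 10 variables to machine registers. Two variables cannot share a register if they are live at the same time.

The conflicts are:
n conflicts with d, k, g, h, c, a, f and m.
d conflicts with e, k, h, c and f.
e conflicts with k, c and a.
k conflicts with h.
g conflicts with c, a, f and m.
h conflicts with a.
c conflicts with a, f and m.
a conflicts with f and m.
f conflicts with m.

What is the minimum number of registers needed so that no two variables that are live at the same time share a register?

n, g, c, a, f, m are mutually in conflict, so at least 6 registers are needed.
6 registers suffice: n=1, d=3, e=1, k=4, g=6, h=2, c=2, a=3, f=4, m=5. Each listed conflict is separated.

6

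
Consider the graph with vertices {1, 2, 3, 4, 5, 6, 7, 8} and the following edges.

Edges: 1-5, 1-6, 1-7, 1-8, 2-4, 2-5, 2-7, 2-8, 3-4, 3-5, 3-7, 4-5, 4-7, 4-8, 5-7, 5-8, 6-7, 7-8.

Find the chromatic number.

5

2, 4, 5, 7, 8 form a clique, so at least 5 colors are needed.
5 colors suffice: color red → {7}; color blue → {5, 6}; color green → {1, 4}; color yellow → {3, 8}; color purple → {2}. Each edge has distinct colors on its endpoints.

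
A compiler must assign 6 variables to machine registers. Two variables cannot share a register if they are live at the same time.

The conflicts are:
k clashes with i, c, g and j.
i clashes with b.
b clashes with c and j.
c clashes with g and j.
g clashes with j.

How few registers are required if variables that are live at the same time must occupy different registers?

4

k, c, g, j all conflict with each other, so at least 4 registers are needed.
4 registers suffice: k=1, i=2, b=1, c=3, g=4, j=2. No two conflicting variables share a register.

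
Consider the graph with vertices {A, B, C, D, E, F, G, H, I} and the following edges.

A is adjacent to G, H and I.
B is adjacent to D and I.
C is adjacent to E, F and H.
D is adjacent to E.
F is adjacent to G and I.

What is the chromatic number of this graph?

The cycle I-A-H-C-F-I has odd length 5, so it cannot be 2-colored; at least 3 colors are needed.
3 colors suffice: color red → {C, D, G, I}; color blue → {A, B, E, F}; color green → {H}. Every edge joins two different colors.

3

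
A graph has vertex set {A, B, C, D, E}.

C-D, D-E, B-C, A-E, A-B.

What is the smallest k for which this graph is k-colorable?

The cycle E-A-B-C-D-E has odd length 5, so it cannot be 2-colored; at least 3 colors are needed.
A valid assignment using 3 colors: A=2, B=1, C=2, D=3, E=1. No two adjacent vertices share a color.

3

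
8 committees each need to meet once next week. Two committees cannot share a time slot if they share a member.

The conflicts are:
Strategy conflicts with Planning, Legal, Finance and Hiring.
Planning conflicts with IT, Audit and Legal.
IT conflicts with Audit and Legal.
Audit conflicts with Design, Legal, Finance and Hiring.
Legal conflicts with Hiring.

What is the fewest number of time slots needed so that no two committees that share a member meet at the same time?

Planning, IT, Audit, Legal are mutually in conflict, so at least 4 time slots are needed.
4 time slots suffice: time slot 1 → {Strategy, Audit}; time slot 2 → {Design, Legal, Finance}; time slot 3 → {Planning, Hiring}; time slot 4 → {IT}. No two conflicting committees share a time slot.

4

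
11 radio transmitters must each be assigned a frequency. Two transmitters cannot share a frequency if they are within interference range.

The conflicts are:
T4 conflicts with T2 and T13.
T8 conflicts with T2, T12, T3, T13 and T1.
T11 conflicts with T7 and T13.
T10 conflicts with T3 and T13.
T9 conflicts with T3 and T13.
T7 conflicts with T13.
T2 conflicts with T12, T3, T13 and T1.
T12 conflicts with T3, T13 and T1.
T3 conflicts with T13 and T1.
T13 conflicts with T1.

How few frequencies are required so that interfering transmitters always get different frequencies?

T8, T2, T12, T3, T13, T1 pairwise conflict, so at least 6 frequencies are needed.
Using 6 frequencies: T4=2, T8=6, T11=2, T10=3, T9=3, T7=3, T2=3, T12=5, T3=2, T13=1, T1=4. Every pair that conflicts lands in different frequencies.

6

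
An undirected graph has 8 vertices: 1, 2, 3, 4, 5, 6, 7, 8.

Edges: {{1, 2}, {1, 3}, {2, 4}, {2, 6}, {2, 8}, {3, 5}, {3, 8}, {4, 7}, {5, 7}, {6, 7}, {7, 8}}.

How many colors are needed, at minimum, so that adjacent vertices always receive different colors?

2

5 and 7 are adjacent, so at least 2 colors are needed.
A valid assignment using 2 colors: 1=blue, 2=red, 3=red, 4=blue, 5=blue, 6=blue, 7=red, 8=blue. Each edge has distinct colors on its endpoints.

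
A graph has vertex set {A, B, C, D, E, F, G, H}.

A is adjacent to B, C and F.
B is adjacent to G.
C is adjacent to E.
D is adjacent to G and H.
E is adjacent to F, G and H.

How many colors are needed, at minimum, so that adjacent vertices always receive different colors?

The cycle F-E-G-B-A-F has odd length 5, so it cannot be 2-colored; at least 3 colors are needed.
3 colors suffice: A=red, B=green, C=blue, D=red, E=red, F=blue, G=blue, H=blue. No two adjacent vertices share a color.

3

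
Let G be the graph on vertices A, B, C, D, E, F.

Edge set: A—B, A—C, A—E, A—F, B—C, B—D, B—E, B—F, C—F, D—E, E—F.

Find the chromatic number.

4

A, B, C, F are mutually adjacent (a clique of size 4), so at least 4 colors are needed.
4 colors suffice: A=4, B=1, C=3, D=2, E=3, F=2. Each edge has distinct colors on its endpoints.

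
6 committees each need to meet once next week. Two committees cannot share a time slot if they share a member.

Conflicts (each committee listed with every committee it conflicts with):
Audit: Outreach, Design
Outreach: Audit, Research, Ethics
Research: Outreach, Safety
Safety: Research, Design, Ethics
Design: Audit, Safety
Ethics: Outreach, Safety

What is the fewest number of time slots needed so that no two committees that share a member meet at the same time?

3

The cycle Research-Safety-Design-Audit-Outreach-Research has odd length 5, so it cannot be 2-colored; at least 3 time slots are needed.
3 time slots suffice: time slot 1 → {Outreach, Safety}; time slot 2 → {Research, Design, Ethics}; time slot 3 → {Audit}. Every pair that conflicts lands in different time slots.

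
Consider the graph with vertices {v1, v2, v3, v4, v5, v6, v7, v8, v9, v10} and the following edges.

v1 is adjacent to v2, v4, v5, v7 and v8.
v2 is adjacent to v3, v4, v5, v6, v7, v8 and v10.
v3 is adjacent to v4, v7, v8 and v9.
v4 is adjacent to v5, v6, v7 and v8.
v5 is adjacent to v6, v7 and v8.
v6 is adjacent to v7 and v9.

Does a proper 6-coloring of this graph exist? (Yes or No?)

Yes

The chromatic number is 5. v2, v4, v5, v6, v7 form a clique, so at least 5 colors are needed.
5 colors suffice: v1=5, v2=1, v3=3, v4=2, v5=3, v6=5, v7=4, v8=4, v9=1, v10=2.
Since 6 ≥ 5, a proper 6-coloring certainly exists.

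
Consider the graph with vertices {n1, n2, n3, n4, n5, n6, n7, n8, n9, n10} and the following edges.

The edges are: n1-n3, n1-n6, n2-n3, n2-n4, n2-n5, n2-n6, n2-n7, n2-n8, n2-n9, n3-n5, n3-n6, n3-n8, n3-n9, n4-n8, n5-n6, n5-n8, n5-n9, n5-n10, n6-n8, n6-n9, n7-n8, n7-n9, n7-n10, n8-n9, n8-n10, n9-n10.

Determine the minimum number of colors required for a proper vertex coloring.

6

n2, n3, n5, n6, n8, n9 are mutually adjacent (a clique of size 6), so at least 6 colors are needed.
One proper 6-coloring: n1=1, n2=3, n3=5, n4=2, n5=4, n6=6, n7=4, n8=1, n9=2, n10=3. Every edge joins two different colors.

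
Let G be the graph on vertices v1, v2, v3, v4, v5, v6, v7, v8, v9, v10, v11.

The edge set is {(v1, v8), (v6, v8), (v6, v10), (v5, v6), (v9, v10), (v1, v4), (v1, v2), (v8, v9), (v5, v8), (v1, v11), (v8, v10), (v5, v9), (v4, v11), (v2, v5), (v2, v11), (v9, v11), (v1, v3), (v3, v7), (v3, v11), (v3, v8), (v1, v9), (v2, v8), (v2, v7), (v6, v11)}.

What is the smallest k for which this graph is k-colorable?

v6, v8, v10 are mutually adjacent, so at least 3 colors are needed.
3 colors suffice: v1=2, v2=3, v3=3, v4=3, v5=2, v6=3, v7=1, v8=1, v9=3, v10=2, v11=1. No two adjacent vertices share a color.

3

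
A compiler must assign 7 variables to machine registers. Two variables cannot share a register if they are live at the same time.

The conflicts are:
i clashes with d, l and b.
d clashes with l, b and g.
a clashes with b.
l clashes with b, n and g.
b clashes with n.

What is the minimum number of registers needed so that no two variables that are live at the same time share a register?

4

i, d, l, b pairwise conflict, so at least 4 registers are needed.
Using 4 registers: i=4, d=3, a=1, l=1, b=2, n=3, g=2. Each listed conflict is separated.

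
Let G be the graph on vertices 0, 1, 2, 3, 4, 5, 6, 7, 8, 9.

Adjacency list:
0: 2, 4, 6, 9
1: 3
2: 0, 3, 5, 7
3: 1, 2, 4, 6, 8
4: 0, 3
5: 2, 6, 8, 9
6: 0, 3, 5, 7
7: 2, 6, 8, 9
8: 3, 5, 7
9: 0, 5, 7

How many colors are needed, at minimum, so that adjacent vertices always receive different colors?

2

2 and 7 are adjacent, so at least 2 colors are needed.
One proper 2-coloring: 0=red, 1=blue, 2=blue, 3=red, 4=blue, 5=red, 6=blue, 7=red, 8=blue, 9=blue. Each edge has distinct colors on its endpoints.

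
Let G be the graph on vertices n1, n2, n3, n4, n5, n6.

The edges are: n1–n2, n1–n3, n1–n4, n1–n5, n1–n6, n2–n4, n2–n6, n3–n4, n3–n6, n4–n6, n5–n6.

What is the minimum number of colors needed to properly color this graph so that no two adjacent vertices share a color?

4

n1, n3, n4, n6 form a clique, so at least 4 colors are needed.
A valid assignment using 4 colors: n1=2, n2=4, n3=4, n4=3, n5=3, n6=1. Each edge has distinct colors on its endpoints.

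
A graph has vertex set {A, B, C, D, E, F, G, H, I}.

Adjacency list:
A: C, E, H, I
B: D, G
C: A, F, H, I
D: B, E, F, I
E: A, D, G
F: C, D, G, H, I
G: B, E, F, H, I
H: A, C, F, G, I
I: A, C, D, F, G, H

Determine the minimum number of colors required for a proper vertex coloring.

4

A, C, H, I are pairwise adjacent (a clique of size 4), so at least 4 colors are needed.
4 colors suffice: A=yellow, B=red, C=green, D=blue, E=red, F=yellow, G=green, H=blue, I=red. No two adjacent vertices share a color.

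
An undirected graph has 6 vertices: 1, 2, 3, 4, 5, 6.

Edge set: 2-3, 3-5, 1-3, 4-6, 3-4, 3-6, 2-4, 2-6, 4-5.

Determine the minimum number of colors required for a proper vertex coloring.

2, 3, 4, 6 are mutually adjacent (a clique of size 4), so at least 4 colors are needed.
A valid assignment using 4 colors: 1=b, 2=d, 3=a, 4=b, 5=c, 6=c. Each edge has distinct colors on its endpoints.

4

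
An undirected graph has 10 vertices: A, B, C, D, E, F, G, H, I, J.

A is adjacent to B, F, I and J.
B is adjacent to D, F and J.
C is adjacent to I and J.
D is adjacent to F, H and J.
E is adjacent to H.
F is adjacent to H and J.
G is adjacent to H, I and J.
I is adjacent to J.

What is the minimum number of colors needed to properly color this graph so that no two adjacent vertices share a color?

4

A, B, F, J are mutually adjacent (a clique of size 4), so at least 4 colors are needed.
A valid assignment using 4 colors: A=3, B=4, C=3, D=3, E=2, F=2, G=3, H=1, I=2, J=1. Every edge joins two different colors.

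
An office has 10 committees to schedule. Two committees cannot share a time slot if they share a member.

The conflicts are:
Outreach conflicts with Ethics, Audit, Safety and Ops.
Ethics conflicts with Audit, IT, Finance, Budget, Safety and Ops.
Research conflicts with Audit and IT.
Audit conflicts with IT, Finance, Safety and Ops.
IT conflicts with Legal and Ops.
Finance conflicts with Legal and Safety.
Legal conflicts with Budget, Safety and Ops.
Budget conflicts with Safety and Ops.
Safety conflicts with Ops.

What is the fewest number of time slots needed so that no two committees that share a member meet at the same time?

5

Outreach, Ethics, Audit, Safety, Ops all conflict with each other, so at least 5 time slots are needed.
Using 5 time slots: Outreach=5, Ethics=4, Research=2, Audit=1, IT=3, Finance=2, Legal=1, Budget=5, Safety=3, Ops=2. Every pair that conflicts lands in different time slots.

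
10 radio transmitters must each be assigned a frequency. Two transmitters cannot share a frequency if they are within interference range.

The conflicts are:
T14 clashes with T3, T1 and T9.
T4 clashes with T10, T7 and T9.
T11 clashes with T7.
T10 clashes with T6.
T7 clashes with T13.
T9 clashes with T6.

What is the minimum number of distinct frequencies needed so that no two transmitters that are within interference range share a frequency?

2

T4 and T7 conflict, so at least 2 frequencies are needed.
Using 2 frequencies: T14=1, T4=1, T11=1, T3=2, T10=2, T1=2, T7=2, T9=2, T6=1, T13=1. Every pair that conflicts lands in different frequencies.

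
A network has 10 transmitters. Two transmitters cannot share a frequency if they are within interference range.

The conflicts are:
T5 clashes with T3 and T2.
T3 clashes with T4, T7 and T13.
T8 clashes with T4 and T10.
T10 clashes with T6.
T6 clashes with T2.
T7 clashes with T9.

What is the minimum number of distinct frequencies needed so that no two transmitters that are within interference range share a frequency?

The cycle T6-T2-T5-T3-T4-T8-T10-T6 has odd length 7, so it cannot be 2-colored; at least 3 frequencies are needed.
Using 3 frequencies: T5=2, T3=1, T8=1, T4=2, T10=3, T6=2, T2=1, T7=2, T13=2, T9=1. No two conflicting transmitters share a frequency.

3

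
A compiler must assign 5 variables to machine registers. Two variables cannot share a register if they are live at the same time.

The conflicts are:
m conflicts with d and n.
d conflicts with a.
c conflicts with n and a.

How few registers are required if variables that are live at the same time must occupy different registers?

The cycle c-n-m-d-a-c has odd length 5, so it cannot be 2-colored; at least 3 registers are needed.
3 registers suffice: register 1 → {m, c}; register 2 → {n, a}; register 3 → {d}. Each listed conflict is separated.

3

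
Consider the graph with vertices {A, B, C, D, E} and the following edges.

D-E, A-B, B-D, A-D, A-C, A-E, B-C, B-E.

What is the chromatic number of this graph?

4

A, B, D, E are pairwise adjacent (a clique of size 4), so at least 4 colors are needed.
4 colors suffice: color red → {A}; color blue → {B}; color green → {C, D}; color yellow → {E}. Each edge has distinct colors on its endpoints.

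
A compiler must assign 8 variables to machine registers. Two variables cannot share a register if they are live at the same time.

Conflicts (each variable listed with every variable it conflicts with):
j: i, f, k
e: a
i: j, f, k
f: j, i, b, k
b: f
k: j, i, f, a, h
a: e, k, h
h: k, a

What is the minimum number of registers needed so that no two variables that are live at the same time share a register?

j, i, f, k are mutually in conflict, so at least 4 registers are needed.
A valid assignment using 4 registers: j=4, e=1, i=3, f=2, b=1, k=1, a=2, h=3. No two conflicting variables share a register.

4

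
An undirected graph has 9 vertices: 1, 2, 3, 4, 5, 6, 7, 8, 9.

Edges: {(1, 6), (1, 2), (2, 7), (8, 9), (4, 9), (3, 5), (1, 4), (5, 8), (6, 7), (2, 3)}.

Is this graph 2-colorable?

The cycle 3-5-8-9-4-1-2-3 has odd length 7, so it cannot be 2-colored; at least 3 colors are needed.
So 2 colors are not enough.

No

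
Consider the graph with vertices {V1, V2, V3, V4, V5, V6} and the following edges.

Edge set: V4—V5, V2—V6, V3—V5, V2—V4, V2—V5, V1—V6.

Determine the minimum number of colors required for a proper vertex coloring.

3

V2, V4, V5 are pairwise adjacent, so at least 3 colors are needed.
A valid assignment using 3 colors: V1=red, V2=red, V3=red, V4=green, V5=blue, V6=blue. Every edge joins two different colors.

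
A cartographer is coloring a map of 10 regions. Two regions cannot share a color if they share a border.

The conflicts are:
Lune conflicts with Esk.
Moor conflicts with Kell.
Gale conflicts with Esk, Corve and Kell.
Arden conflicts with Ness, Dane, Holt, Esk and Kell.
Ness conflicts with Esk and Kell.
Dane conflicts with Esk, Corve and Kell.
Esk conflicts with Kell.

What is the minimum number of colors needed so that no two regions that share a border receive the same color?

Arden, Ness, Esk, Kell all conflict with each other, so at least 4 colors are needed.
4 colors suffice: color 1 → {Lune, Holt, Corve, Kell}; color 2 → {Moor, Esk}; color 3 → {Gale, Arden}; color 4 → {Ness, Dane}. Every pair that conflicts lands in different colors.

4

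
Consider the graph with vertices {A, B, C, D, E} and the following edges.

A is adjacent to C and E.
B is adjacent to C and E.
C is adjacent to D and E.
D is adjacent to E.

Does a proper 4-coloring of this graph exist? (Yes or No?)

The chromatic number is 3. C, D, E are pairwise adjacent, so at least 3 colors are needed.
3 colors suffice: color 1 → {E}; color 2 → {C}; color 3 → {A, B, D}.
Since 4 ≥ 3, a proper 4-coloring certainly exists.

Yes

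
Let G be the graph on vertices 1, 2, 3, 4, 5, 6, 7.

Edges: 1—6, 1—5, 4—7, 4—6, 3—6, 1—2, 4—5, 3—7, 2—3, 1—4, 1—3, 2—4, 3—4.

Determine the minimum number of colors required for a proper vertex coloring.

1, 2, 3, 4 form a clique, so at least 4 colors are needed.
4 colors suffice: 1=blue, 2=yellow, 3=green, 4=red, 5=green, 6=yellow, 7=blue. No two adjacent vertices share a color.

4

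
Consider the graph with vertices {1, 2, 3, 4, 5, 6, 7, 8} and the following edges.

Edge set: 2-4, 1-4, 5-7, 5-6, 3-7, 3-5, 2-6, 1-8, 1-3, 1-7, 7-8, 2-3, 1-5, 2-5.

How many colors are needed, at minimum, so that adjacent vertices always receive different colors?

1, 3, 5, 7 form a clique, so at least 4 colors are needed.
One proper 4-coloring: 1=blue, 2=blue, 3=green, 4=red, 5=red, 6=green, 7=yellow, 8=red. Each edge has distinct colors on its endpoints.

4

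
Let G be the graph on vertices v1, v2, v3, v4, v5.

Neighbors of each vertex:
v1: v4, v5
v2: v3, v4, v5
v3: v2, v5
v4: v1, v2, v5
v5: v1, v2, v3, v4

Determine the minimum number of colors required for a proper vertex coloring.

v1, v4, v5 form a triangle, so at least 3 colors are needed.
One proper 3-coloring: v1=3, v2=3, v3=2, v4=2, v5=1. Each edge has distinct colors on its endpoints.

3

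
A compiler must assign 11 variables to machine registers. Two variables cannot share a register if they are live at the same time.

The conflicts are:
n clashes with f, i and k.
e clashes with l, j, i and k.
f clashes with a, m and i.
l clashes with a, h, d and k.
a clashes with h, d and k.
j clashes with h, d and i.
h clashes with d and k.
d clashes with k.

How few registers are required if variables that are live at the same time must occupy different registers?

5

l, a, h, d, k pairwise conflict, so at least 5 registers are needed.
5 registers suffice: register 1 → {f, j, k}; register 2 → {n, e, a, m}; register 3 → {h, i}; register 4 → {d}; register 5 → {l}. Every pair that conflicts lands in different registers.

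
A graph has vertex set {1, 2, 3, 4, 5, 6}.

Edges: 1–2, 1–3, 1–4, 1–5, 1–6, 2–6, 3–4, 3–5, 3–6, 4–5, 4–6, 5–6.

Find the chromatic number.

1, 3, 4, 5, 6 form a clique, so at least 5 colors are needed.
A valid assignment using 5 colors: 1=red, 2=green, 3=green, 4=yellow, 5=purple, 6=blue. No two adjacent vertices share a color.

5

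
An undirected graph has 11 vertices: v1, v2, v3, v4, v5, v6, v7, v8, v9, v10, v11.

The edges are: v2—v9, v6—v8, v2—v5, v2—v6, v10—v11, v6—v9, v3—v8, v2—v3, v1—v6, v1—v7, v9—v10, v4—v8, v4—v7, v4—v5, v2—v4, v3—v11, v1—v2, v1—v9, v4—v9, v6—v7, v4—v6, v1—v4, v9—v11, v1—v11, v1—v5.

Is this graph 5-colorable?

The chromatic number is 5. v1, v2, v4, v6, v9 are pairwise adjacent (a clique of size 5), so at least 5 colors are needed.
5 colors suffice: color 1 → {v4, v11}; color 2 → {v1, v8, v10}; color 3 → {v3, v5, v6}; color 4 → {v7, v9}; color 5 → {v2}.
That is already a proper 5-coloring.

Yes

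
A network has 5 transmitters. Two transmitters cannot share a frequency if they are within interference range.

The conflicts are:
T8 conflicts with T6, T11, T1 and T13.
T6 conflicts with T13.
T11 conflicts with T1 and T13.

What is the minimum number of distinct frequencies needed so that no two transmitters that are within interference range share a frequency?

3

T8, T11, T1 pairwise conflict, so at least 3 frequencies are needed.
A valid assignment using 3 frequencies: T8=1, T6=3, T11=3, T1=2, T13=2. Every pair that conflicts lands in different frequencies.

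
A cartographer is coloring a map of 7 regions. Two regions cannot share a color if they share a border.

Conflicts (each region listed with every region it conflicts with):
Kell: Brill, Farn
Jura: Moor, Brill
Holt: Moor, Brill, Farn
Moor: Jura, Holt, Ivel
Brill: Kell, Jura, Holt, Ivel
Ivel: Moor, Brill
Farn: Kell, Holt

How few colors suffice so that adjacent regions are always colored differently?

2

Kell and Brill conflict, so at least 2 colors are needed.
2 colors suffice: color 1 → {Moor, Brill, Farn}; color 2 → {Kell, Jura, Holt, Ivel}. No two conflicting regions share a color.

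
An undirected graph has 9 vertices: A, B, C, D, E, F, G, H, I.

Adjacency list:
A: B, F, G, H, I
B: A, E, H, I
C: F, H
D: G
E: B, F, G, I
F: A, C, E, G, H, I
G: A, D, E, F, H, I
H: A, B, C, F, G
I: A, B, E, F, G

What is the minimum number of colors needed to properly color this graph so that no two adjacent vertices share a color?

E, F, G, I are pairwise adjacent (a clique of size 4), so at least 4 colors are needed.
4 colors suffice: A=yellow, B=red, C=blue, D=red, E=yellow, F=red, G=blue, H=green, I=green. Each edge has distinct colors on its endpoints.

4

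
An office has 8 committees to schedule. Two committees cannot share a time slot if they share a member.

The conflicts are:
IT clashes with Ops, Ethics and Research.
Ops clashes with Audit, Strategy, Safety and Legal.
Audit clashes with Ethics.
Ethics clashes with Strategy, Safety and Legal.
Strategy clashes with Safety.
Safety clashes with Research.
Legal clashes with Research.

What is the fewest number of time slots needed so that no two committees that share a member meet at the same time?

Ethics, Strategy, Safety are mutually in conflict, so at least 3 time slots are needed.
3 time slots suffice: time slot 1 → {Ops, Ethics, Research}; time slot 2 → {IT, Audit, Safety, Legal}; time slot 3 → {Strategy}. Each listed conflict is separated.

3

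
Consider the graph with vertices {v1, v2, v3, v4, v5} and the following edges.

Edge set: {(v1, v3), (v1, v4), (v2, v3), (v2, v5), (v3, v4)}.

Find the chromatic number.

3

v1, v3, v4 are mutually adjacent, so at least 3 colors are needed.
One proper 3-coloring: v1=blue, v2=blue, v3=red, v4=green, v5=red. Each edge has distinct colors on its endpoints.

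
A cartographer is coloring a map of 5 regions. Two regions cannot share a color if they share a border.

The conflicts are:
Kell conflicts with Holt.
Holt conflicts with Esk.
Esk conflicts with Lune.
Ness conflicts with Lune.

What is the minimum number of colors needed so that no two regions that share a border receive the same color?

Ness and Lune conflict, so at least 2 colors are needed.
A valid assignment using 2 colors: Kell=2, Holt=1, Esk=2, Ness=2, Lune=1. No two conflicting regions share a color.

2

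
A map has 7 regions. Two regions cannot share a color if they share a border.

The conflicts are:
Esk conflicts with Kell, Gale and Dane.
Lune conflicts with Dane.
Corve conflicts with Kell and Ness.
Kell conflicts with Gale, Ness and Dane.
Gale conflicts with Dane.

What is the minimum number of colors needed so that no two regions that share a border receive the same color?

Esk, Kell, Gale, Dane are mutually in conflict, so at least 4 colors are needed.
One proper 4-coloring: Esk=3, Lune=1, Corve=3, Kell=1, Gale=4, Ness=2, Dane=2. No two conflicting regions share a color.

4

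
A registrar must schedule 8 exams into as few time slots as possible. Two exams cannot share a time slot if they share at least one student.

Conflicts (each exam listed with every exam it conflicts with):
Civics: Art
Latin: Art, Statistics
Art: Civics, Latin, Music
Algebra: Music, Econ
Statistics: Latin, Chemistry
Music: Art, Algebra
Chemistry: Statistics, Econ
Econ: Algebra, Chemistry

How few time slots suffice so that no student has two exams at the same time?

3

The cycle Latin-Art-Music-Algebra-Econ-Chemistry-Statistics-Latin has odd length 7, so it cannot be 2-colored; at least 3 time slots are needed.
3 time slots suffice: Civics=2, Latin=2, Art=1, Algebra=1, Statistics=3, Music=2, Chemistry=1, Econ=2. No two conflicting exams share a time slot.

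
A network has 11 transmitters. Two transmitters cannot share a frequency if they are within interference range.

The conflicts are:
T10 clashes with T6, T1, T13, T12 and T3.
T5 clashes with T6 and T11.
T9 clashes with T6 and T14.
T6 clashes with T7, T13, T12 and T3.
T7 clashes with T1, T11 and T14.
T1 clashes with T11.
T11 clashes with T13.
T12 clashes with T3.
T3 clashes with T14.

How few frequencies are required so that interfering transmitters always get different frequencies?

4

T10, T6, T12, T3 all conflict with each other, so at least 4 frequencies are needed.
Using 4 frequencies: T10=2, T5=2, T9=2, T6=1, T7=2, T1=3, T11=1, T13=3, T12=4, T3=3, T14=1. Each listed conflict is separated.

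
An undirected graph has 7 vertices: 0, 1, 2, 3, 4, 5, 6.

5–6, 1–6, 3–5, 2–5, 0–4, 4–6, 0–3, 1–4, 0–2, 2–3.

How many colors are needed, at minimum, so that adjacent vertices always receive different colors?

2, 3, 5 are mutually adjacent, so at least 3 colors are needed.
3 colors suffice: color red → {3, 4}; color blue → {0, 1, 5}; color green → {2, 6}. Every edge joins two different colors.

3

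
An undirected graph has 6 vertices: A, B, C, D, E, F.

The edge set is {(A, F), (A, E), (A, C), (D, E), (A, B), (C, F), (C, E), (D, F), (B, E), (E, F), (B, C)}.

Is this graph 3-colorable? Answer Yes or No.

No

A, B, C, E are pairwise adjacent (a clique of size 4), so at least 4 colors are needed.
So 3 colors are not enough.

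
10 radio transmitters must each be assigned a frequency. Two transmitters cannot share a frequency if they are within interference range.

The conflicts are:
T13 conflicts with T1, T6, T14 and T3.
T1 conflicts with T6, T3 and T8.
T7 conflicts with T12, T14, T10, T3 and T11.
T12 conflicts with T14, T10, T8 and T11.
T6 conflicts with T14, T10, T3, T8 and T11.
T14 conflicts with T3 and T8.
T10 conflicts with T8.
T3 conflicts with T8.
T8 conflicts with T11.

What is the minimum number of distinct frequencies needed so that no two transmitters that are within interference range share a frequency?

T6, T14, T3, T8 pairwise conflict, so at least 4 frequencies are needed.
4 frequencies suffice: T13=1, T1=3, T7=1, T12=2, T6=2, T14=3, T10=3, T3=4, T8=1, T11=3. No two conflicting transmitters share a frequency.

4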